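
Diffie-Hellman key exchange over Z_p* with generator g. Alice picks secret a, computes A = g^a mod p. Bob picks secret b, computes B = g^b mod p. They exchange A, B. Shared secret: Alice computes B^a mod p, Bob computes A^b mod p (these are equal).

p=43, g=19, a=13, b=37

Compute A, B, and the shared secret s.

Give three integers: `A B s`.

A = 19^13 mod 43  (bits of 13 = 1101)
  bit 0 = 1: r = r^2 * 19 mod 43 = 1^2 * 19 = 1*19 = 19
  bit 1 = 1: r = r^2 * 19 mod 43 = 19^2 * 19 = 17*19 = 22
  bit 2 = 0: r = r^2 mod 43 = 22^2 = 11
  bit 3 = 1: r = r^2 * 19 mod 43 = 11^2 * 19 = 35*19 = 20
  -> A = 20
B = 19^37 mod 43  (bits of 37 = 100101)
  bit 0 = 1: r = r^2 * 19 mod 43 = 1^2 * 19 = 1*19 = 19
  bit 1 = 0: r = r^2 mod 43 = 19^2 = 17
  bit 2 = 0: r = r^2 mod 43 = 17^2 = 31
  bit 3 = 1: r = r^2 * 19 mod 43 = 31^2 * 19 = 15*19 = 27
  bit 4 = 0: r = r^2 mod 43 = 27^2 = 41
  bit 5 = 1: r = r^2 * 19 mod 43 = 41^2 * 19 = 4*19 = 33
  -> B = 33
s = B^a = 33^13 mod 43  (bits of 13 = 1101)
  bit 0 = 1: r = r^2 * 33 mod 43 = 1^2 * 33 = 1*33 = 33
  bit 1 = 1: r = r^2 * 33 mod 43 = 33^2 * 33 = 14*33 = 32
  bit 2 = 0: r = r^2 mod 43 = 32^2 = 35
  bit 3 = 1: r = r^2 * 33 mod 43 = 35^2 * 33 = 21*33 = 5
  -> s = B^a = 5

Answer: 20 33 5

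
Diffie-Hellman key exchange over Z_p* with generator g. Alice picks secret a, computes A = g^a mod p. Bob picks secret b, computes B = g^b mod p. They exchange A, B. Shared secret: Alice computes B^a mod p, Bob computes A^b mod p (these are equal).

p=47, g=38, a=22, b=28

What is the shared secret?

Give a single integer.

A = 38^22 mod 47  (bits of 22 = 10110)
  bit 0 = 1: r = r^2 * 38 mod 47 = 1^2 * 38 = 1*38 = 38
  bit 1 = 0: r = r^2 mod 47 = 38^2 = 34
  bit 2 = 1: r = r^2 * 38 mod 47 = 34^2 * 38 = 28*38 = 30
  bit 3 = 1: r = r^2 * 38 mod 47 = 30^2 * 38 = 7*38 = 31
  bit 4 = 0: r = r^2 mod 47 = 31^2 = 21
  -> A = 21
B = 38^28 mod 47  (bits of 28 = 11100)
  bit 0 = 1: r = r^2 * 38 mod 47 = 1^2 * 38 = 1*38 = 38
  bit 1 = 1: r = r^2 * 38 mod 47 = 38^2 * 38 = 34*38 = 23
  bit 2 = 1: r = r^2 * 38 mod 47 = 23^2 * 38 = 12*38 = 33
  bit 3 = 0: r = r^2 mod 47 = 33^2 = 8
  bit 4 = 0: r = r^2 mod 47 = 8^2 = 17
  -> B = 17
s = B^a = 17^22 mod 47  (bits of 22 = 10110)
  bit 0 = 1: r = r^2 * 17 mod 47 = 1^2 * 17 = 1*17 = 17
  bit 1 = 0: r = r^2 mod 47 = 17^2 = 7
  bit 2 = 1: r = r^2 * 17 mod 47 = 7^2 * 17 = 2*17 = 34
  bit 3 = 1: r = r^2 * 17 mod 47 = 34^2 * 17 = 28*17 = 6
  bit 4 = 0: r = r^2 mod 47 = 6^2 = 36
  -> s = B^a = 36

Answer: 36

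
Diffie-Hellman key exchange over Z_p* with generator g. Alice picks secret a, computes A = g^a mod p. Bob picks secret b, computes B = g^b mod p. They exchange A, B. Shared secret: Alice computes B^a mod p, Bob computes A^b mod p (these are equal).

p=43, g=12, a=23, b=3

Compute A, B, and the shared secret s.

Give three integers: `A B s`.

A = 12^23 mod 43  (bits of 23 = 10111)
  bit 0 = 1: r = r^2 * 12 mod 43 = 1^2 * 12 = 1*12 = 12
  bit 1 = 0: r = r^2 mod 43 = 12^2 = 15
  bit 2 = 1: r = r^2 * 12 mod 43 = 15^2 * 12 = 10*12 = 34
  bit 3 = 1: r = r^2 * 12 mod 43 = 34^2 * 12 = 38*12 = 26
  bit 4 = 1: r = r^2 * 12 mod 43 = 26^2 * 12 = 31*12 = 28
  -> A = 28
B = 12^3 mod 43  (bits of 3 = 11)
  bit 0 = 1: r = r^2 * 12 mod 43 = 1^2 * 12 = 1*12 = 12
  bit 1 = 1: r = r^2 * 12 mod 43 = 12^2 * 12 = 15*12 = 8
  -> B = 8
s = B^a = 8^23 mod 43  (bits of 23 = 10111)
  bit 0 = 1: r = r^2 * 8 mod 43 = 1^2 * 8 = 1*8 = 8
  bit 1 = 0: r = r^2 mod 43 = 8^2 = 21
  bit 2 = 1: r = r^2 * 8 mod 43 = 21^2 * 8 = 11*8 = 2
  bit 3 = 1: r = r^2 * 8 mod 43 = 2^2 * 8 = 4*8 = 32
  bit 4 = 1: r = r^2 * 8 mod 43 = 32^2 * 8 = 35*8 = 22
  -> s = B^a = 22

Answer: 28 8 22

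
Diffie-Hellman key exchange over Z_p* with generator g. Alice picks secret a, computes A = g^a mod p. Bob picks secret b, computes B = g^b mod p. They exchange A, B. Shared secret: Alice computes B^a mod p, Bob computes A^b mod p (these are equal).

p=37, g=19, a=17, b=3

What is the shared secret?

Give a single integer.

Answer: 29

Derivation:
A = 19^17 mod 37  (bits of 17 = 10001)
  bit 0 = 1: r = r^2 * 19 mod 37 = 1^2 * 19 = 1*19 = 19
  bit 1 = 0: r = r^2 mod 37 = 19^2 = 28
  bit 2 = 0: r = r^2 mod 37 = 28^2 = 7
  bit 3 = 0: r = r^2 mod 37 = 7^2 = 12
  bit 4 = 1: r = r^2 * 19 mod 37 = 12^2 * 19 = 33*19 = 35
  -> A = 35
B = 19^3 mod 37  (bits of 3 = 11)
  bit 0 = 1: r = r^2 * 19 mod 37 = 1^2 * 19 = 1*19 = 19
  bit 1 = 1: r = r^2 * 19 mod 37 = 19^2 * 19 = 28*19 = 14
  -> B = 14
s = B^a = 14^17 mod 37  (bits of 17 = 10001)
  bit 0 = 1: r = r^2 * 14 mod 37 = 1^2 * 14 = 1*14 = 14
  bit 1 = 0: r = r^2 mod 37 = 14^2 = 11
  bit 2 = 0: r = r^2 mod 37 = 11^2 = 10
  bit 3 = 0: r = r^2 mod 37 = 10^2 = 26
  bit 4 = 1: r = r^2 * 14 mod 37 = 26^2 * 14 = 10*14 = 29
  -> s = B^a = 29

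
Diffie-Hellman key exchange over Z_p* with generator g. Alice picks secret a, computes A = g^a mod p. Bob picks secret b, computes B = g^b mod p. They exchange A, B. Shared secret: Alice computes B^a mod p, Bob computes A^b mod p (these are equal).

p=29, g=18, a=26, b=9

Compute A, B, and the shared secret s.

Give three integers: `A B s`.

A = 18^26 mod 29  (bits of 26 = 11010)
  bit 0 = 1: r = r^2 * 18 mod 29 = 1^2 * 18 = 1*18 = 18
  bit 1 = 1: r = r^2 * 18 mod 29 = 18^2 * 18 = 5*18 = 3
  bit 2 = 0: r = r^2 mod 29 = 3^2 = 9
  bit 3 = 1: r = r^2 * 18 mod 29 = 9^2 * 18 = 23*18 = 8
  bit 4 = 0: r = r^2 mod 29 = 8^2 = 6
  -> A = 6
B = 18^9 mod 29  (bits of 9 = 1001)
  bit 0 = 1: r = r^2 * 18 mod 29 = 1^2 * 18 = 1*18 = 18
  bit 1 = 0: r = r^2 mod 29 = 18^2 = 5
  bit 2 = 0: r = r^2 mod 29 = 5^2 = 25
  bit 3 = 1: r = r^2 * 18 mod 29 = 25^2 * 18 = 16*18 = 27
  -> B = 27
s = B^a = 27^26 mod 29  (bits of 26 = 11010)
  bit 0 = 1: r = r^2 * 27 mod 29 = 1^2 * 27 = 1*27 = 27
  bit 1 = 1: r = r^2 * 27 mod 29 = 27^2 * 27 = 4*27 = 21
  bit 2 = 0: r = r^2 mod 29 = 21^2 = 6
  bit 3 = 1: r = r^2 * 27 mod 29 = 6^2 * 27 = 7*27 = 15
  bit 4 = 0: r = r^2 mod 29 = 15^2 = 22
  -> s = B^a = 22

Answer: 6 27 22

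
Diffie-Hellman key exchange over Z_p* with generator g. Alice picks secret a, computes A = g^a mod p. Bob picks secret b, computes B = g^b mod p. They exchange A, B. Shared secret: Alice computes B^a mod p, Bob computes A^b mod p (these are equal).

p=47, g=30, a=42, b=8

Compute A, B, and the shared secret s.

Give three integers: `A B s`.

Answer: 24 4 9

Derivation:
A = 30^42 mod 47  (bits of 42 = 101010)
  bit 0 = 1: r = r^2 * 30 mod 47 = 1^2 * 30 = 1*30 = 30
  bit 1 = 0: r = r^2 mod 47 = 30^2 = 7
  bit 2 = 1: r = r^2 * 30 mod 47 = 7^2 * 30 = 2*30 = 13
  bit 3 = 0: r = r^2 mod 47 = 13^2 = 28
  bit 4 = 1: r = r^2 * 30 mod 47 = 28^2 * 30 = 32*30 = 20
  bit 5 = 0: r = r^2 mod 47 = 20^2 = 24
  -> A = 24
B = 30^8 mod 47  (bits of 8 = 1000)
  bit 0 = 1: r = r^2 * 30 mod 47 = 1^2 * 30 = 1*30 = 30
  bit 1 = 0: r = r^2 mod 47 = 30^2 = 7
  bit 2 = 0: r = r^2 mod 47 = 7^2 = 2
  bit 3 = 0: r = r^2 mod 47 = 2^2 = 4
  -> B = 4
s = B^a = 4^42 mod 47  (bits of 42 = 101010)
  bit 0 = 1: r = r^2 * 4 mod 47 = 1^2 * 4 = 1*4 = 4
  bit 1 = 0: r = r^2 mod 47 = 4^2 = 16
  bit 2 = 1: r = r^2 * 4 mod 47 = 16^2 * 4 = 21*4 = 37
  bit 3 = 0: r = r^2 mod 47 = 37^2 = 6
  bit 4 = 1: r = r^2 * 4 mod 47 = 6^2 * 4 = 36*4 = 3
  bit 5 = 0: r = r^2 mod 47 = 3^2 = 9
  -> s = B^a = 9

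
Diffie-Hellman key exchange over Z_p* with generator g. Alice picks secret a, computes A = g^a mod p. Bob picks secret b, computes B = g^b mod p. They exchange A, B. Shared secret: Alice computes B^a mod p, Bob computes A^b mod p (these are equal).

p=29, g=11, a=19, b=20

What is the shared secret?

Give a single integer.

Answer: 24

Derivation:
A = 11^19 mod 29  (bits of 19 = 10011)
  bit 0 = 1: r = r^2 * 11 mod 29 = 1^2 * 11 = 1*11 = 11
  bit 1 = 0: r = r^2 mod 29 = 11^2 = 5
  bit 2 = 0: r = r^2 mod 29 = 5^2 = 25
  bit 3 = 1: r = r^2 * 11 mod 29 = 25^2 * 11 = 16*11 = 2
  bit 4 = 1: r = r^2 * 11 mod 29 = 2^2 * 11 = 4*11 = 15
  -> A = 15
B = 11^20 mod 29  (bits of 20 = 10100)
  bit 0 = 1: r = r^2 * 11 mod 29 = 1^2 * 11 = 1*11 = 11
  bit 1 = 0: r = r^2 mod 29 = 11^2 = 5
  bit 2 = 1: r = r^2 * 11 mod 29 = 5^2 * 11 = 25*11 = 14
  bit 3 = 0: r = r^2 mod 29 = 14^2 = 22
  bit 4 = 0: r = r^2 mod 29 = 22^2 = 20
  -> B = 20
s = B^a = 20^19 mod 29  (bits of 19 = 10011)
  bit 0 = 1: r = r^2 * 20 mod 29 = 1^2 * 20 = 1*20 = 20
  bit 1 = 0: r = r^2 mod 29 = 20^2 = 23
  bit 2 = 0: r = r^2 mod 29 = 23^2 = 7
  bit 3 = 1: r = r^2 * 20 mod 29 = 7^2 * 20 = 20*20 = 23
  bit 4 = 1: r = r^2 * 20 mod 29 = 23^2 * 20 = 7*20 = 24
  -> s = B^a = 24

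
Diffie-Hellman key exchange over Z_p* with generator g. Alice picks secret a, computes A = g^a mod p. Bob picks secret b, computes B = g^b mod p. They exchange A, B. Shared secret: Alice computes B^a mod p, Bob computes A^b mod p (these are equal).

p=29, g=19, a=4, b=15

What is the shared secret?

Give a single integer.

Answer: 24

Derivation:
A = 19^4 mod 29  (bits of 4 = 100)
  bit 0 = 1: r = r^2 * 19 mod 29 = 1^2 * 19 = 1*19 = 19
  bit 1 = 0: r = r^2 mod 29 = 19^2 = 13
  bit 2 = 0: r = r^2 mod 29 = 13^2 = 24
  -> A = 24
B = 19^15 mod 29  (bits of 15 = 1111)
  bit 0 = 1: r = r^2 * 19 mod 29 = 1^2 * 19 = 1*19 = 19
  bit 1 = 1: r = r^2 * 19 mod 29 = 19^2 * 19 = 13*19 = 15
  bit 2 = 1: r = r^2 * 19 mod 29 = 15^2 * 19 = 22*19 = 12
  bit 3 = 1: r = r^2 * 19 mod 29 = 12^2 * 19 = 28*19 = 10
  -> B = 10
s = B^a = 10^4 mod 29  (bits of 4 = 100)
  bit 0 = 1: r = r^2 * 10 mod 29 = 1^2 * 10 = 1*10 = 10
  bit 1 = 0: r = r^2 mod 29 = 10^2 = 13
  bit 2 = 0: r = r^2 mod 29 = 13^2 = 24
  -> s = B^a = 24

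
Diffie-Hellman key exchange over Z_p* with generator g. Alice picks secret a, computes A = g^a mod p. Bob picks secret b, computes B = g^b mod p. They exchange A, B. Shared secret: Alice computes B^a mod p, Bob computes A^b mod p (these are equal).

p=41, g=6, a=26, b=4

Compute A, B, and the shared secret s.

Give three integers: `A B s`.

Answer: 2 25 16

Derivation:
A = 6^26 mod 41  (bits of 26 = 11010)
  bit 0 = 1: r = r^2 * 6 mod 41 = 1^2 * 6 = 1*6 = 6
  bit 1 = 1: r = r^2 * 6 mod 41 = 6^2 * 6 = 36*6 = 11
  bit 2 = 0: r = r^2 mod 41 = 11^2 = 39
  bit 3 = 1: r = r^2 * 6 mod 41 = 39^2 * 6 = 4*6 = 24
  bit 4 = 0: r = r^2 mod 41 = 24^2 = 2
  -> A = 2
B = 6^4 mod 41  (bits of 4 = 100)
  bit 0 = 1: r = r^2 * 6 mod 41 = 1^2 * 6 = 1*6 = 6
  bit 1 = 0: r = r^2 mod 41 = 6^2 = 36
  bit 2 = 0: r = r^2 mod 41 = 36^2 = 25
  -> B = 25
s = B^a = 25^26 mod 41  (bits of 26 = 11010)
  bit 0 = 1: r = r^2 * 25 mod 41 = 1^2 * 25 = 1*25 = 25
  bit 1 = 1: r = r^2 * 25 mod 41 = 25^2 * 25 = 10*25 = 4
  bit 2 = 0: r = r^2 mod 41 = 4^2 = 16
  bit 3 = 1: r = r^2 * 25 mod 41 = 16^2 * 25 = 10*25 = 4
  bit 4 = 0: r = r^2 mod 41 = 4^2 = 16
  -> s = B^a = 16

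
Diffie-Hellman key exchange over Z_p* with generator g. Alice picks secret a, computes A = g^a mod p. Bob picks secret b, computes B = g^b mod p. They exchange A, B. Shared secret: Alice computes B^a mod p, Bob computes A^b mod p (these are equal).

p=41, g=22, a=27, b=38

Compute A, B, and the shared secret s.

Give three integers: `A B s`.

Answer: 30 5 20

Derivation:
A = 22^27 mod 41  (bits of 27 = 11011)
  bit 0 = 1: r = r^2 * 22 mod 41 = 1^2 * 22 = 1*22 = 22
  bit 1 = 1: r = r^2 * 22 mod 41 = 22^2 * 22 = 33*22 = 29
  bit 2 = 0: r = r^2 mod 41 = 29^2 = 21
  bit 3 = 1: r = r^2 * 22 mod 41 = 21^2 * 22 = 31*22 = 26
  bit 4 = 1: r = r^2 * 22 mod 41 = 26^2 * 22 = 20*22 = 30
  -> A = 30
B = 22^38 mod 41  (bits of 38 = 100110)
  bit 0 = 1: r = r^2 * 22 mod 41 = 1^2 * 22 = 1*22 = 22
  bit 1 = 0: r = r^2 mod 41 = 22^2 = 33
  bit 2 = 0: r = r^2 mod 41 = 33^2 = 23
  bit 3 = 1: r = r^2 * 22 mod 41 = 23^2 * 22 = 37*22 = 35
  bit 4 = 1: r = r^2 * 22 mod 41 = 35^2 * 22 = 36*22 = 13
  bit 5 = 0: r = r^2 mod 41 = 13^2 = 5
  -> B = 5
s = B^a = 5^27 mod 41  (bits of 27 = 11011)
  bit 0 = 1: r = r^2 * 5 mod 41 = 1^2 * 5 = 1*5 = 5
  bit 1 = 1: r = r^2 * 5 mod 41 = 5^2 * 5 = 25*5 = 2
  bit 2 = 0: r = r^2 mod 41 = 2^2 = 4
  bit 3 = 1: r = r^2 * 5 mod 41 = 4^2 * 5 = 16*5 = 39
  bit 4 = 1: r = r^2 * 5 mod 41 = 39^2 * 5 = 4*5 = 20
  -> s = B^a = 20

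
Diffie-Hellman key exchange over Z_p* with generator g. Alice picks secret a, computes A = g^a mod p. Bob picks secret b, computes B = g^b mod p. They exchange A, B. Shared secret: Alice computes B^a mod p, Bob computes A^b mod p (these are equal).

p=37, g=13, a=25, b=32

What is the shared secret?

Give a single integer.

Answer: 9

Derivation:
A = 13^25 mod 37  (bits of 25 = 11001)
  bit 0 = 1: r = r^2 * 13 mod 37 = 1^2 * 13 = 1*13 = 13
  bit 1 = 1: r = r^2 * 13 mod 37 = 13^2 * 13 = 21*13 = 14
  bit 2 = 0: r = r^2 mod 37 = 14^2 = 11
  bit 3 = 0: r = r^2 mod 37 = 11^2 = 10
  bit 4 = 1: r = r^2 * 13 mod 37 = 10^2 * 13 = 26*13 = 5
  -> A = 5
B = 13^32 mod 37  (bits of 32 = 100000)
  bit 0 = 1: r = r^2 * 13 mod 37 = 1^2 * 13 = 1*13 = 13
  bit 1 = 0: r = r^2 mod 37 = 13^2 = 21
  bit 2 = 0: r = r^2 mod 37 = 21^2 = 34
  bit 3 = 0: r = r^2 mod 37 = 34^2 = 9
  bit 4 = 0: r = r^2 mod 37 = 9^2 = 7
  bit 5 = 0: r = r^2 mod 37 = 7^2 = 12
  -> B = 12
s = B^a = 12^25 mod 37  (bits of 25 = 11001)
  bit 0 = 1: r = r^2 * 12 mod 37 = 1^2 * 12 = 1*12 = 12
  bit 1 = 1: r = r^2 * 12 mod 37 = 12^2 * 12 = 33*12 = 26
  bit 2 = 0: r = r^2 mod 37 = 26^2 = 10
  bit 3 = 0: r = r^2 mod 37 = 10^2 = 26
  bit 4 = 1: r = r^2 * 12 mod 37 = 26^2 * 12 = 10*12 = 9
  -> s = B^a = 9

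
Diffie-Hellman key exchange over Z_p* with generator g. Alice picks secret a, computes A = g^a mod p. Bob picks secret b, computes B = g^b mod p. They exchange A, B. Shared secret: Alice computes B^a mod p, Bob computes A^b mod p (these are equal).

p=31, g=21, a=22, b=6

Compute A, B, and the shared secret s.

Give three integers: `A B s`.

Answer: 20 2 4

Derivation:
A = 21^22 mod 31  (bits of 22 = 10110)
  bit 0 = 1: r = r^2 * 21 mod 31 = 1^2 * 21 = 1*21 = 21
  bit 1 = 0: r = r^2 mod 31 = 21^2 = 7
  bit 2 = 1: r = r^2 * 21 mod 31 = 7^2 * 21 = 18*21 = 6
  bit 3 = 1: r = r^2 * 21 mod 31 = 6^2 * 21 = 5*21 = 12
  bit 4 = 0: r = r^2 mod 31 = 12^2 = 20
  -> A = 20
B = 21^6 mod 31  (bits of 6 = 110)
  bit 0 = 1: r = r^2 * 21 mod 31 = 1^2 * 21 = 1*21 = 21
  bit 1 = 1: r = r^2 * 21 mod 31 = 21^2 * 21 = 7*21 = 23
  bit 2 = 0: r = r^2 mod 31 = 23^2 = 2
  -> B = 2
s = B^a = 2^22 mod 31  (bits of 22 = 10110)
  bit 0 = 1: r = r^2 * 2 mod 31 = 1^2 * 2 = 1*2 = 2
  bit 1 = 0: r = r^2 mod 31 = 2^2 = 4
  bit 2 = 1: r = r^2 * 2 mod 31 = 4^2 * 2 = 16*2 = 1
  bit 3 = 1: r = r^2 * 2 mod 31 = 1^2 * 2 = 1*2 = 2
  bit 4 = 0: r = r^2 mod 31 = 2^2 = 4
  -> s = B^a = 4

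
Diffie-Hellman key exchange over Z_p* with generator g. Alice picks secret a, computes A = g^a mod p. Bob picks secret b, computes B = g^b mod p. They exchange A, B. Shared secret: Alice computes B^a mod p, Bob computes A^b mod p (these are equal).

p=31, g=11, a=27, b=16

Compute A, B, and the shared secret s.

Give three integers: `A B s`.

A = 11^27 mod 31  (bits of 27 = 11011)
  bit 0 = 1: r = r^2 * 11 mod 31 = 1^2 * 11 = 1*11 = 11
  bit 1 = 1: r = r^2 * 11 mod 31 = 11^2 * 11 = 28*11 = 29
  bit 2 = 0: r = r^2 mod 31 = 29^2 = 4
  bit 3 = 1: r = r^2 * 11 mod 31 = 4^2 * 11 = 16*11 = 21
  bit 4 = 1: r = r^2 * 11 mod 31 = 21^2 * 11 = 7*11 = 15
  -> A = 15
B = 11^16 mod 31  (bits of 16 = 10000)
  bit 0 = 1: r = r^2 * 11 mod 31 = 1^2 * 11 = 1*11 = 11
  bit 1 = 0: r = r^2 mod 31 = 11^2 = 28
  bit 2 = 0: r = r^2 mod 31 = 28^2 = 9
  bit 3 = 0: r = r^2 mod 31 = 9^2 = 19
  bit 4 = 0: r = r^2 mod 31 = 19^2 = 20
  -> B = 20
s = B^a = 20^27 mod 31  (bits of 27 = 11011)
  bit 0 = 1: r = r^2 * 20 mod 31 = 1^2 * 20 = 1*20 = 20
  bit 1 = 1: r = r^2 * 20 mod 31 = 20^2 * 20 = 28*20 = 2
  bit 2 = 0: r = r^2 mod 31 = 2^2 = 4
  bit 3 = 1: r = r^2 * 20 mod 31 = 4^2 * 20 = 16*20 = 10
  bit 4 = 1: r = r^2 * 20 mod 31 = 10^2 * 20 = 7*20 = 16
  -> s = B^a = 16

Answer: 15 20 16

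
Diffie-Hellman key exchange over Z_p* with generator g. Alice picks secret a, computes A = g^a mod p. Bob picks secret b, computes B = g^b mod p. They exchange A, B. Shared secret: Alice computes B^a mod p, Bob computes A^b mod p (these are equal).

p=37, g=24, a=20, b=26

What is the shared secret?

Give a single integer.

Answer: 7

Derivation:
A = 24^20 mod 37  (bits of 20 = 10100)
  bit 0 = 1: r = r^2 * 24 mod 37 = 1^2 * 24 = 1*24 = 24
  bit 1 = 0: r = r^2 mod 37 = 24^2 = 21
  bit 2 = 1: r = r^2 * 24 mod 37 = 21^2 * 24 = 34*24 = 2
  bit 3 = 0: r = r^2 mod 37 = 2^2 = 4
  bit 4 = 0: r = r^2 mod 37 = 4^2 = 16
  -> A = 16
B = 24^26 mod 37  (bits of 26 = 11010)
  bit 0 = 1: r = r^2 * 24 mod 37 = 1^2 * 24 = 1*24 = 24
  bit 1 = 1: r = r^2 * 24 mod 37 = 24^2 * 24 = 21*24 = 23
  bit 2 = 0: r = r^2 mod 37 = 23^2 = 11
  bit 3 = 1: r = r^2 * 24 mod 37 = 11^2 * 24 = 10*24 = 18
  bit 4 = 0: r = r^2 mod 37 = 18^2 = 28
  -> B = 28
s = B^a = 28^20 mod 37  (bits of 20 = 10100)
  bit 0 = 1: r = r^2 * 28 mod 37 = 1^2 * 28 = 1*28 = 28
  bit 1 = 0: r = r^2 mod 37 = 28^2 = 7
  bit 2 = 1: r = r^2 * 28 mod 37 = 7^2 * 28 = 12*28 = 3
  bit 3 = 0: r = r^2 mod 37 = 3^2 = 9
  bit 4 = 0: r = r^2 mod 37 = 9^2 = 7
  -> s = B^a = 7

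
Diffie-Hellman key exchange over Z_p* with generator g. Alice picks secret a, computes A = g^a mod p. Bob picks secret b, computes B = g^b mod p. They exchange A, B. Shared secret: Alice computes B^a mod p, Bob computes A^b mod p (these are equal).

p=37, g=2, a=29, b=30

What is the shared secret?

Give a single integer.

A = 2^29 mod 37  (bits of 29 = 11101)
  bit 0 = 1: r = r^2 * 2 mod 37 = 1^2 * 2 = 1*2 = 2
  bit 1 = 1: r = r^2 * 2 mod 37 = 2^2 * 2 = 4*2 = 8
  bit 2 = 1: r = r^2 * 2 mod 37 = 8^2 * 2 = 27*2 = 17
  bit 3 = 0: r = r^2 mod 37 = 17^2 = 30
  bit 4 = 1: r = r^2 * 2 mod 37 = 30^2 * 2 = 12*2 = 24
  -> A = 24
B = 2^30 mod 37  (bits of 30 = 11110)
  bit 0 = 1: r = r^2 * 2 mod 37 = 1^2 * 2 = 1*2 = 2
  bit 1 = 1: r = r^2 * 2 mod 37 = 2^2 * 2 = 4*2 = 8
  bit 2 = 1: r = r^2 * 2 mod 37 = 8^2 * 2 = 27*2 = 17
  bit 3 = 1: r = r^2 * 2 mod 37 = 17^2 * 2 = 30*2 = 23
  bit 4 = 0: r = r^2 mod 37 = 23^2 = 11
  -> B = 11
s = B^a = 11^29 mod 37  (bits of 29 = 11101)
  bit 0 = 1: r = r^2 * 11 mod 37 = 1^2 * 11 = 1*11 = 11
  bit 1 = 1: r = r^2 * 11 mod 37 = 11^2 * 11 = 10*11 = 36
  bit 2 = 1: r = r^2 * 11 mod 37 = 36^2 * 11 = 1*11 = 11
  bit 3 = 0: r = r^2 mod 37 = 11^2 = 10
  bit 4 = 1: r = r^2 * 11 mod 37 = 10^2 * 11 = 26*11 = 27
  -> s = B^a = 27

Answer: 27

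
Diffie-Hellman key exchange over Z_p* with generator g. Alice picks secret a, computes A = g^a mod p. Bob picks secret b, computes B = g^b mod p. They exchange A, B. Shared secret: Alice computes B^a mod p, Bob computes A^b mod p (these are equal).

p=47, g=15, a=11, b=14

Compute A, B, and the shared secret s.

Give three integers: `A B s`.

Answer: 5 2 27

Derivation:
A = 15^11 mod 47  (bits of 11 = 1011)
  bit 0 = 1: r = r^2 * 15 mod 47 = 1^2 * 15 = 1*15 = 15
  bit 1 = 0: r = r^2 mod 47 = 15^2 = 37
  bit 2 = 1: r = r^2 * 15 mod 47 = 37^2 * 15 = 6*15 = 43
  bit 3 = 1: r = r^2 * 15 mod 47 = 43^2 * 15 = 16*15 = 5
  -> A = 5
B = 15^14 mod 47  (bits of 14 = 1110)
  bit 0 = 1: r = r^2 * 15 mod 47 = 1^2 * 15 = 1*15 = 15
  bit 1 = 1: r = r^2 * 15 mod 47 = 15^2 * 15 = 37*15 = 38
  bit 2 = 1: r = r^2 * 15 mod 47 = 38^2 * 15 = 34*15 = 40
  bit 3 = 0: r = r^2 mod 47 = 40^2 = 2
  -> B = 2
s = B^a = 2^11 mod 47  (bits of 11 = 1011)
  bit 0 = 1: r = r^2 * 2 mod 47 = 1^2 * 2 = 1*2 = 2
  bit 1 = 0: r = r^2 mod 47 = 2^2 = 4
  bit 2 = 1: r = r^2 * 2 mod 47 = 4^2 * 2 = 16*2 = 32
  bit 3 = 1: r = r^2 * 2 mod 47 = 32^2 * 2 = 37*2 = 27
  -> s = B^a = 27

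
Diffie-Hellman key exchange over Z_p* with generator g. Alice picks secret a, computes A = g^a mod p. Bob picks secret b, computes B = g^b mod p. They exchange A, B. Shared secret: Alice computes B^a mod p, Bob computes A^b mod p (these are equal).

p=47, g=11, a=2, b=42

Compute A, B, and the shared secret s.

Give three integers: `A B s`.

A = 11^2 mod 47  (bits of 2 = 10)
  bit 0 = 1: r = r^2 * 11 mod 47 = 1^2 * 11 = 1*11 = 11
  bit 1 = 0: r = r^2 mod 47 = 11^2 = 27
  -> A = 27
B = 11^42 mod 47  (bits of 42 = 101010)
  bit 0 = 1: r = r^2 * 11 mod 47 = 1^2 * 11 = 1*11 = 11
  bit 1 = 0: r = r^2 mod 47 = 11^2 = 27
  bit 2 = 1: r = r^2 * 11 mod 47 = 27^2 * 11 = 24*11 = 29
  bit 3 = 0: r = r^2 mod 47 = 29^2 = 42
  bit 4 = 1: r = r^2 * 11 mod 47 = 42^2 * 11 = 25*11 = 40
  bit 5 = 0: r = r^2 mod 47 = 40^2 = 2
  -> B = 2
s = B^a = 2^2 mod 47  (bits of 2 = 10)
  bit 0 = 1: r = r^2 * 2 mod 47 = 1^2 * 2 = 1*2 = 2
  bit 1 = 0: r = r^2 mod 47 = 2^2 = 4
  -> s = B^a = 4

Answer: 27 2 4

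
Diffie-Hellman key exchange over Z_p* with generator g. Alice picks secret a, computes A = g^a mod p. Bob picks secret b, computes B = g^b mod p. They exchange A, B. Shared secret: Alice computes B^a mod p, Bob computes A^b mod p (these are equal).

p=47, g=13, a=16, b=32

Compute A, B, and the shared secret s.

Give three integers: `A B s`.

A = 13^16 mod 47  (bits of 16 = 10000)
  bit 0 = 1: r = r^2 * 13 mod 47 = 1^2 * 13 = 1*13 = 13
  bit 1 = 0: r = r^2 mod 47 = 13^2 = 28
  bit 2 = 0: r = r^2 mod 47 = 28^2 = 32
  bit 3 = 0: r = r^2 mod 47 = 32^2 = 37
  bit 4 = 0: r = r^2 mod 47 = 37^2 = 6
  -> A = 6
B = 13^32 mod 47  (bits of 32 = 100000)
  bit 0 = 1: r = r^2 * 13 mod 47 = 1^2 * 13 = 1*13 = 13
  bit 1 = 0: r = r^2 mod 47 = 13^2 = 28
  bit 2 = 0: r = r^2 mod 47 = 28^2 = 32
  bit 3 = 0: r = r^2 mod 47 = 32^2 = 37
  bit 4 = 0: r = r^2 mod 47 = 37^2 = 6
  bit 5 = 0: r = r^2 mod 47 = 6^2 = 36
  -> B = 36
s = B^a = 36^16 mod 47  (bits of 16 = 10000)
  bit 0 = 1: r = r^2 * 36 mod 47 = 1^2 * 36 = 1*36 = 36
  bit 1 = 0: r = r^2 mod 47 = 36^2 = 27
  bit 2 = 0: r = r^2 mod 47 = 27^2 = 24
  bit 3 = 0: r = r^2 mod 47 = 24^2 = 12
  bit 4 = 0: r = r^2 mod 47 = 12^2 = 3
  -> s = B^a = 3

Answer: 6 36 3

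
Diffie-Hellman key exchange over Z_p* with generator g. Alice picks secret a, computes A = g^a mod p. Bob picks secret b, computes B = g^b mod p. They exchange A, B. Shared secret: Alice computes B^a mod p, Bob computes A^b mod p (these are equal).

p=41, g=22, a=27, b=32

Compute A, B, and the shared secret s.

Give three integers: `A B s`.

Answer: 30 10 18

Derivation:
A = 22^27 mod 41  (bits of 27 = 11011)
  bit 0 = 1: r = r^2 * 22 mod 41 = 1^2 * 22 = 1*22 = 22
  bit 1 = 1: r = r^2 * 22 mod 41 = 22^2 * 22 = 33*22 = 29
  bit 2 = 0: r = r^2 mod 41 = 29^2 = 21
  bit 3 = 1: r = r^2 * 22 mod 41 = 21^2 * 22 = 31*22 = 26
  bit 4 = 1: r = r^2 * 22 mod 41 = 26^2 * 22 = 20*22 = 30
  -> A = 30
B = 22^32 mod 41  (bits of 32 = 100000)
  bit 0 = 1: r = r^2 * 22 mod 41 = 1^2 * 22 = 1*22 = 22
  bit 1 = 0: r = r^2 mod 41 = 22^2 = 33
  bit 2 = 0: r = r^2 mod 41 = 33^2 = 23
  bit 3 = 0: r = r^2 mod 41 = 23^2 = 37
  bit 4 = 0: r = r^2 mod 41 = 37^2 = 16
  bit 5 = 0: r = r^2 mod 41 = 16^2 = 10
  -> B = 10
s = B^a = 10^27 mod 41  (bits of 27 = 11011)
  bit 0 = 1: r = r^2 * 10 mod 41 = 1^2 * 10 = 1*10 = 10
  bit 1 = 1: r = r^2 * 10 mod 41 = 10^2 * 10 = 18*10 = 16
  bit 2 = 0: r = r^2 mod 41 = 16^2 = 10
  bit 3 = 1: r = r^2 * 10 mod 41 = 10^2 * 10 = 18*10 = 16
  bit 4 = 1: r = r^2 * 10 mod 41 = 16^2 * 10 = 10*10 = 18
  -> s = B^a = 18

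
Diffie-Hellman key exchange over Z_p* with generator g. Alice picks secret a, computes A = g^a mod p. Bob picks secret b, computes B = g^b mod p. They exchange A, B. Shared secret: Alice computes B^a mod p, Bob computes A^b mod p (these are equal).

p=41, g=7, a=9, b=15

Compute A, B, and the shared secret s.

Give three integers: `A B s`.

Answer: 13 14 14

Derivation:
A = 7^9 mod 41  (bits of 9 = 1001)
  bit 0 = 1: r = r^2 * 7 mod 41 = 1^2 * 7 = 1*7 = 7
  bit 1 = 0: r = r^2 mod 41 = 7^2 = 8
  bit 2 = 0: r = r^2 mod 41 = 8^2 = 23
  bit 3 = 1: r = r^2 * 7 mod 41 = 23^2 * 7 = 37*7 = 13
  -> A = 13
B = 7^15 mod 41  (bits of 15 = 1111)
  bit 0 = 1: r = r^2 * 7 mod 41 = 1^2 * 7 = 1*7 = 7
  bit 1 = 1: r = r^2 * 7 mod 41 = 7^2 * 7 = 8*7 = 15
  bit 2 = 1: r = r^2 * 7 mod 41 = 15^2 * 7 = 20*7 = 17
  bit 3 = 1: r = r^2 * 7 mod 41 = 17^2 * 7 = 2*7 = 14
  -> B = 14
s = B^a = 14^9 mod 41  (bits of 9 = 1001)
  bit 0 = 1: r = r^2 * 14 mod 41 = 1^2 * 14 = 1*14 = 14
  bit 1 = 0: r = r^2 mod 41 = 14^2 = 32
  bit 2 = 0: r = r^2 mod 41 = 32^2 = 40
  bit 3 = 1: r = r^2 * 14 mod 41 = 40^2 * 14 = 1*14 = 14
  -> s = B^a = 14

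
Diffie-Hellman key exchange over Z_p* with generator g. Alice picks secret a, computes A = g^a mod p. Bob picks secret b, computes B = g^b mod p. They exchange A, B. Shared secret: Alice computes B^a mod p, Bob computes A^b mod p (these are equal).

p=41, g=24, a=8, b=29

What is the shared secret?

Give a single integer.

A = 24^8 mod 41  (bits of 8 = 1000)
  bit 0 = 1: r = r^2 * 24 mod 41 = 1^2 * 24 = 1*24 = 24
  bit 1 = 0: r = r^2 mod 41 = 24^2 = 2
  bit 2 = 0: r = r^2 mod 41 = 2^2 = 4
  bit 3 = 0: r = r^2 mod 41 = 4^2 = 16
  -> A = 16
B = 24^29 mod 41  (bits of 29 = 11101)
  bit 0 = 1: r = r^2 * 24 mod 41 = 1^2 * 24 = 1*24 = 24
  bit 1 = 1: r = r^2 * 24 mod 41 = 24^2 * 24 = 2*24 = 7
  bit 2 = 1: r = r^2 * 24 mod 41 = 7^2 * 24 = 8*24 = 28
  bit 3 = 0: r = r^2 mod 41 = 28^2 = 5
  bit 4 = 1: r = r^2 * 24 mod 41 = 5^2 * 24 = 25*24 = 26
  -> B = 26
s = B^a = 26^8 mod 41  (bits of 8 = 1000)
  bit 0 = 1: r = r^2 * 26 mod 41 = 1^2 * 26 = 1*26 = 26
  bit 1 = 0: r = r^2 mod 41 = 26^2 = 20
  bit 2 = 0: r = r^2 mod 41 = 20^2 = 31
  bit 3 = 0: r = r^2 mod 41 = 31^2 = 18
  -> s = B^a = 18

Answer: 18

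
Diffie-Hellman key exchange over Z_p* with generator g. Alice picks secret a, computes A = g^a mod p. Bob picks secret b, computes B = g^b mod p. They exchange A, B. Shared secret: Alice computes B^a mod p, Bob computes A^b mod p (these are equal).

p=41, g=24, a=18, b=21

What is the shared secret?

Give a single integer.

Answer: 20

Derivation:
A = 24^18 mod 41  (bits of 18 = 10010)
  bit 0 = 1: r = r^2 * 24 mod 41 = 1^2 * 24 = 1*24 = 24
  bit 1 = 0: r = r^2 mod 41 = 24^2 = 2
  bit 2 = 0: r = r^2 mod 41 = 2^2 = 4
  bit 3 = 1: r = r^2 * 24 mod 41 = 4^2 * 24 = 16*24 = 15
  bit 4 = 0: r = r^2 mod 41 = 15^2 = 20
  -> A = 20
B = 24^21 mod 41  (bits of 21 = 10101)
  bit 0 = 1: r = r^2 * 24 mod 41 = 1^2 * 24 = 1*24 = 24
  bit 1 = 0: r = r^2 mod 41 = 24^2 = 2
  bit 2 = 1: r = r^2 * 24 mod 41 = 2^2 * 24 = 4*24 = 14
  bit 3 = 0: r = r^2 mod 41 = 14^2 = 32
  bit 4 = 1: r = r^2 * 24 mod 41 = 32^2 * 24 = 40*24 = 17
  -> B = 17
s = B^a = 17^18 mod 41  (bits of 18 = 10010)
  bit 0 = 1: r = r^2 * 17 mod 41 = 1^2 * 17 = 1*17 = 17
  bit 1 = 0: r = r^2 mod 41 = 17^2 = 2
  bit 2 = 0: r = r^2 mod 41 = 2^2 = 4
  bit 3 = 1: r = r^2 * 17 mod 41 = 4^2 * 17 = 16*17 = 26
  bit 4 = 0: r = r^2 mod 41 = 26^2 = 20
  -> s = B^a = 20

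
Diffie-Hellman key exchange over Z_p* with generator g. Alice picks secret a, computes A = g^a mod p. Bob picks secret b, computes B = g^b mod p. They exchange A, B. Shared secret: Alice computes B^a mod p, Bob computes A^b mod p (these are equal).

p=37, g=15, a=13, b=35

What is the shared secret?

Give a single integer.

Answer: 13

Derivation:
A = 15^13 mod 37  (bits of 13 = 1101)
  bit 0 = 1: r = r^2 * 15 mod 37 = 1^2 * 15 = 1*15 = 15
  bit 1 = 1: r = r^2 * 15 mod 37 = 15^2 * 15 = 3*15 = 8
  bit 2 = 0: r = r^2 mod 37 = 8^2 = 27
  bit 3 = 1: r = r^2 * 15 mod 37 = 27^2 * 15 = 26*15 = 20
  -> A = 20
B = 15^35 mod 37  (bits of 35 = 100011)
  bit 0 = 1: r = r^2 * 15 mod 37 = 1^2 * 15 = 1*15 = 15
  bit 1 = 0: r = r^2 mod 37 = 15^2 = 3
  bit 2 = 0: r = r^2 mod 37 = 3^2 = 9
  bit 3 = 0: r = r^2 mod 37 = 9^2 = 7
  bit 4 = 1: r = r^2 * 15 mod 37 = 7^2 * 15 = 12*15 = 32
  bit 5 = 1: r = r^2 * 15 mod 37 = 32^2 * 15 = 25*15 = 5
  -> B = 5
s = B^a = 5^13 mod 37  (bits of 13 = 1101)
  bit 0 = 1: r = r^2 * 5 mod 37 = 1^2 * 5 = 1*5 = 5
  bit 1 = 1: r = r^2 * 5 mod 37 = 5^2 * 5 = 25*5 = 14
  bit 2 = 0: r = r^2 mod 37 = 14^2 = 11
  bit 3 = 1: r = r^2 * 5 mod 37 = 11^2 * 5 = 10*5 = 13
  -> s = B^a = 13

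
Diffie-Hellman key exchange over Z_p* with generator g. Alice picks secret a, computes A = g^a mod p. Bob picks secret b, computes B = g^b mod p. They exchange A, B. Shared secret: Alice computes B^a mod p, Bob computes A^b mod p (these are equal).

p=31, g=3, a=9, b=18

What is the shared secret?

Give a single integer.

Answer: 8

Derivation:
A = 3^9 mod 31  (bits of 9 = 1001)
  bit 0 = 1: r = r^2 * 3 mod 31 = 1^2 * 3 = 1*3 = 3
  bit 1 = 0: r = r^2 mod 31 = 3^2 = 9
  bit 2 = 0: r = r^2 mod 31 = 9^2 = 19
  bit 3 = 1: r = r^2 * 3 mod 31 = 19^2 * 3 = 20*3 = 29
  -> A = 29
B = 3^18 mod 31  (bits of 18 = 10010)
  bit 0 = 1: r = r^2 * 3 mod 31 = 1^2 * 3 = 1*3 = 3
  bit 1 = 0: r = r^2 mod 31 = 3^2 = 9
  bit 2 = 0: r = r^2 mod 31 = 9^2 = 19
  bit 3 = 1: r = r^2 * 3 mod 31 = 19^2 * 3 = 20*3 = 29
  bit 4 = 0: r = r^2 mod 31 = 29^2 = 4
  -> B = 4
s = B^a = 4^9 mod 31  (bits of 9 = 1001)
  bit 0 = 1: r = r^2 * 4 mod 31 = 1^2 * 4 = 1*4 = 4
  bit 1 = 0: r = r^2 mod 31 = 4^2 = 16
  bit 2 = 0: r = r^2 mod 31 = 16^2 = 8
  bit 3 = 1: r = r^2 * 4 mod 31 = 8^2 * 4 = 2*4 = 8
  -> s = B^a = 8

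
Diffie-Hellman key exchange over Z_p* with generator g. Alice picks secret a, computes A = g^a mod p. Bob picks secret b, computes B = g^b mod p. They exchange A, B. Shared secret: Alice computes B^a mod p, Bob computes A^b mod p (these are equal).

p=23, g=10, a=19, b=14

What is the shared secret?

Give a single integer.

Answer: 8

Derivation:
A = 10^19 mod 23  (bits of 19 = 10011)
  bit 0 = 1: r = r^2 * 10 mod 23 = 1^2 * 10 = 1*10 = 10
  bit 1 = 0: r = r^2 mod 23 = 10^2 = 8
  bit 2 = 0: r = r^2 mod 23 = 8^2 = 18
  bit 3 = 1: r = r^2 * 10 mod 23 = 18^2 * 10 = 2*10 = 20
  bit 4 = 1: r = r^2 * 10 mod 23 = 20^2 * 10 = 9*10 = 21
  -> A = 21
B = 10^14 mod 23  (bits of 14 = 1110)
  bit 0 = 1: r = r^2 * 10 mod 23 = 1^2 * 10 = 1*10 = 10
  bit 1 = 1: r = r^2 * 10 mod 23 = 10^2 * 10 = 8*10 = 11
  bit 2 = 1: r = r^2 * 10 mod 23 = 11^2 * 10 = 6*10 = 14
  bit 3 = 0: r = r^2 mod 23 = 14^2 = 12
  -> B = 12
s = B^a = 12^19 mod 23  (bits of 19 = 10011)
  bit 0 = 1: r = r^2 * 12 mod 23 = 1^2 * 12 = 1*12 = 12
  bit 1 = 0: r = r^2 mod 23 = 12^2 = 6
  bit 2 = 0: r = r^2 mod 23 = 6^2 = 13
  bit 3 = 1: r = r^2 * 12 mod 23 = 13^2 * 12 = 8*12 = 4
  bit 4 = 1: r = r^2 * 12 mod 23 = 4^2 * 12 = 16*12 = 8
  -> s = B^a = 8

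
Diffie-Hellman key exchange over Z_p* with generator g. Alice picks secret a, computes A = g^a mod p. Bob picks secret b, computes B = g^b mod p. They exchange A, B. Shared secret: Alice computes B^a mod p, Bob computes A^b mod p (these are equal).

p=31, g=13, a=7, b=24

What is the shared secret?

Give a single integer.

A = 13^7 mod 31  (bits of 7 = 111)
  bit 0 = 1: r = r^2 * 13 mod 31 = 1^2 * 13 = 1*13 = 13
  bit 1 = 1: r = r^2 * 13 mod 31 = 13^2 * 13 = 14*13 = 27
  bit 2 = 1: r = r^2 * 13 mod 31 = 27^2 * 13 = 16*13 = 22
  -> A = 22
B = 13^24 mod 31  (bits of 24 = 11000)
  bit 0 = 1: r = r^2 * 13 mod 31 = 1^2 * 13 = 1*13 = 13
  bit 1 = 1: r = r^2 * 13 mod 31 = 13^2 * 13 = 14*13 = 27
  bit 2 = 0: r = r^2 mod 31 = 27^2 = 16
  bit 3 = 0: r = r^2 mod 31 = 16^2 = 8
  bit 4 = 0: r = r^2 mod 31 = 8^2 = 2
  -> B = 2
s = B^a = 2^7 mod 31  (bits of 7 = 111)
  bit 0 = 1: r = r^2 * 2 mod 31 = 1^2 * 2 = 1*2 = 2
  bit 1 = 1: r = r^2 * 2 mod 31 = 2^2 * 2 = 4*2 = 8
  bit 2 = 1: r = r^2 * 2 mod 31 = 8^2 * 2 = 2*2 = 4
  -> s = B^a = 4

Answer: 4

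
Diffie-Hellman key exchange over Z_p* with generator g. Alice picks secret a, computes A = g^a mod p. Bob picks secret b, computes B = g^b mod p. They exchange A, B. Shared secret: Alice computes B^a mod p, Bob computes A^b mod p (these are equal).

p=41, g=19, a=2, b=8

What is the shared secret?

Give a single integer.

A = 19^2 mod 41  (bits of 2 = 10)
  bit 0 = 1: r = r^2 * 19 mod 41 = 1^2 * 19 = 1*19 = 19
  bit 1 = 0: r = r^2 mod 41 = 19^2 = 33
  -> A = 33
B = 19^8 mod 41  (bits of 8 = 1000)
  bit 0 = 1: r = r^2 * 19 mod 41 = 1^2 * 19 = 1*19 = 19
  bit 1 = 0: r = r^2 mod 41 = 19^2 = 33
  bit 2 = 0: r = r^2 mod 41 = 33^2 = 23
  bit 3 = 0: r = r^2 mod 41 = 23^2 = 37
  -> B = 37
s = B^a = 37^2 mod 41  (bits of 2 = 10)
  bit 0 = 1: r = r^2 * 37 mod 41 = 1^2 * 37 = 1*37 = 37
  bit 1 = 0: r = r^2 mod 41 = 37^2 = 16
  -> s = B^a = 16

Answer: 16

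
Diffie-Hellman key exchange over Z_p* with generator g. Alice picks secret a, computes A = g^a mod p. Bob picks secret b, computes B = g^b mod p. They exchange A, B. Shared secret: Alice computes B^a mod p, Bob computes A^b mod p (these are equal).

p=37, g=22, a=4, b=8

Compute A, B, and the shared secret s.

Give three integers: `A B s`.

A = 22^4 mod 37  (bits of 4 = 100)
  bit 0 = 1: r = r^2 * 22 mod 37 = 1^2 * 22 = 1*22 = 22
  bit 1 = 0: r = r^2 mod 37 = 22^2 = 3
  bit 2 = 0: r = r^2 mod 37 = 3^2 = 9
  -> A = 9
B = 22^8 mod 37  (bits of 8 = 1000)
  bit 0 = 1: r = r^2 * 22 mod 37 = 1^2 * 22 = 1*22 = 22
  bit 1 = 0: r = r^2 mod 37 = 22^2 = 3
  bit 2 = 0: r = r^2 mod 37 = 3^2 = 9
  bit 3 = 0: r = r^2 mod 37 = 9^2 = 7
  -> B = 7
s = B^a = 7^4 mod 37  (bits of 4 = 100)
  bit 0 = 1: r = r^2 * 7 mod 37 = 1^2 * 7 = 1*7 = 7
  bit 1 = 0: r = r^2 mod 37 = 7^2 = 12
  bit 2 = 0: r = r^2 mod 37 = 12^2 = 33
  -> s = B^a = 33

Answer: 9 7 33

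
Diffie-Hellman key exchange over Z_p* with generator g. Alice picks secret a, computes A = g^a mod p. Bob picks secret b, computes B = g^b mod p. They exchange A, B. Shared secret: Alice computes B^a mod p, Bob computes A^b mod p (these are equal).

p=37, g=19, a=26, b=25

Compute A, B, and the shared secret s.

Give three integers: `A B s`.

A = 19^26 mod 37  (bits of 26 = 11010)
  bit 0 = 1: r = r^2 * 19 mod 37 = 1^2 * 19 = 1*19 = 19
  bit 1 = 1: r = r^2 * 19 mod 37 = 19^2 * 19 = 28*19 = 14
  bit 2 = 0: r = r^2 mod 37 = 14^2 = 11
  bit 3 = 1: r = r^2 * 19 mod 37 = 11^2 * 19 = 10*19 = 5
  bit 4 = 0: r = r^2 mod 37 = 5^2 = 25
  -> A = 25
B = 19^25 mod 37  (bits of 25 = 11001)
  bit 0 = 1: r = r^2 * 19 mod 37 = 1^2 * 19 = 1*19 = 19
  bit 1 = 1: r = r^2 * 19 mod 37 = 19^2 * 19 = 28*19 = 14
  bit 2 = 0: r = r^2 mod 37 = 14^2 = 11
  bit 3 = 0: r = r^2 mod 37 = 11^2 = 10
  bit 4 = 1: r = r^2 * 19 mod 37 = 10^2 * 19 = 26*19 = 13
  -> B = 13
s = B^a = 13^26 mod 37  (bits of 26 = 11010)
  bit 0 = 1: r = r^2 * 13 mod 37 = 1^2 * 13 = 1*13 = 13
  bit 1 = 1: r = r^2 * 13 mod 37 = 13^2 * 13 = 21*13 = 14
  bit 2 = 0: r = r^2 mod 37 = 14^2 = 11
  bit 3 = 1: r = r^2 * 13 mod 37 = 11^2 * 13 = 10*13 = 19
  bit 4 = 0: r = r^2 mod 37 = 19^2 = 28
  -> s = B^a = 28

Answer: 25 13 28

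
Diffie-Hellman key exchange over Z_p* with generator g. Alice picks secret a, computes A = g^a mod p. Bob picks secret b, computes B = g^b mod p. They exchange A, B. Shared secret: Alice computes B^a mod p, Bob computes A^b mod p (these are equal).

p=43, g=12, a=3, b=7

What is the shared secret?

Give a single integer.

A = 12^3 mod 43  (bits of 3 = 11)
  bit 0 = 1: r = r^2 * 12 mod 43 = 1^2 * 12 = 1*12 = 12
  bit 1 = 1: r = r^2 * 12 mod 43 = 12^2 * 12 = 15*12 = 8
  -> A = 8
B = 12^7 mod 43  (bits of 7 = 111)
  bit 0 = 1: r = r^2 * 12 mod 43 = 1^2 * 12 = 1*12 = 12
  bit 1 = 1: r = r^2 * 12 mod 43 = 12^2 * 12 = 15*12 = 8
  bit 2 = 1: r = r^2 * 12 mod 43 = 8^2 * 12 = 21*12 = 37
  -> B = 37
s = B^a = 37^3 mod 43  (bits of 3 = 11)
  bit 0 = 1: r = r^2 * 37 mod 43 = 1^2 * 37 = 1*37 = 37
  bit 1 = 1: r = r^2 * 37 mod 43 = 37^2 * 37 = 36*37 = 42
  -> s = B^a = 42

Answer: 42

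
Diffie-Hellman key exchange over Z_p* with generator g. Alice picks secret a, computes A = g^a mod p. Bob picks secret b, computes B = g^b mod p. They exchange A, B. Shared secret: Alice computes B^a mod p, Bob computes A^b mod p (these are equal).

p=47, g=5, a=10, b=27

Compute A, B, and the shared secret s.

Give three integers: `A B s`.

Answer: 12 33 9

Derivation:
A = 5^10 mod 47  (bits of 10 = 1010)
  bit 0 = 1: r = r^2 * 5 mod 47 = 1^2 * 5 = 1*5 = 5
  bit 1 = 0: r = r^2 mod 47 = 5^2 = 25
  bit 2 = 1: r = r^2 * 5 mod 47 = 25^2 * 5 = 14*5 = 23
  bit 3 = 0: r = r^2 mod 47 = 23^2 = 12
  -> A = 12
B = 5^27 mod 47  (bits of 27 = 11011)
  bit 0 = 1: r = r^2 * 5 mod 47 = 1^2 * 5 = 1*5 = 5
  bit 1 = 1: r = r^2 * 5 mod 47 = 5^2 * 5 = 25*5 = 31
  bit 2 = 0: r = r^2 mod 47 = 31^2 = 21
  bit 3 = 1: r = r^2 * 5 mod 47 = 21^2 * 5 = 18*5 = 43
  bit 4 = 1: r = r^2 * 5 mod 47 = 43^2 * 5 = 16*5 = 33
  -> B = 33
s = B^a = 33^10 mod 47  (bits of 10 = 1010)
  bit 0 = 1: r = r^2 * 33 mod 47 = 1^2 * 33 = 1*33 = 33
  bit 1 = 0: r = r^2 mod 47 = 33^2 = 8
  bit 2 = 1: r = r^2 * 33 mod 47 = 8^2 * 33 = 17*33 = 44
  bit 3 = 0: r = r^2 mod 47 = 44^2 = 9
  -> s = B^a = 9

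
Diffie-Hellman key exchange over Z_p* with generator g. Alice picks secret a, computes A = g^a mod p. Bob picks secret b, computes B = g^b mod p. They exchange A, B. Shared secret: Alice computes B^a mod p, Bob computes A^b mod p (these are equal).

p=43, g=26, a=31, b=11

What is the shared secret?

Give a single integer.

A = 26^31 mod 43  (bits of 31 = 11111)
  bit 0 = 1: r = r^2 * 26 mod 43 = 1^2 * 26 = 1*26 = 26
  bit 1 = 1: r = r^2 * 26 mod 43 = 26^2 * 26 = 31*26 = 32
  bit 2 = 1: r = r^2 * 26 mod 43 = 32^2 * 26 = 35*26 = 7
  bit 3 = 1: r = r^2 * 26 mod 43 = 7^2 * 26 = 6*26 = 27
  bit 4 = 1: r = r^2 * 26 mod 43 = 27^2 * 26 = 41*26 = 34
  -> A = 34
B = 26^11 mod 43  (bits of 11 = 1011)
  bit 0 = 1: r = r^2 * 26 mod 43 = 1^2 * 26 = 1*26 = 26
  bit 1 = 0: r = r^2 mod 43 = 26^2 = 31
  bit 2 = 1: r = r^2 * 26 mod 43 = 31^2 * 26 = 15*26 = 3
  bit 3 = 1: r = r^2 * 26 mod 43 = 3^2 * 26 = 9*26 = 19
  -> B = 19
s = B^a = 19^31 mod 43  (bits of 31 = 11111)
  bit 0 = 1: r = r^2 * 19 mod 43 = 1^2 * 19 = 1*19 = 19
  bit 1 = 1: r = r^2 * 19 mod 43 = 19^2 * 19 = 17*19 = 22
  bit 2 = 1: r = r^2 * 19 mod 43 = 22^2 * 19 = 11*19 = 37
  bit 3 = 1: r = r^2 * 19 mod 43 = 37^2 * 19 = 36*19 = 39
  bit 4 = 1: r = r^2 * 19 mod 43 = 39^2 * 19 = 16*19 = 3
  -> s = B^a = 3

Answer: 3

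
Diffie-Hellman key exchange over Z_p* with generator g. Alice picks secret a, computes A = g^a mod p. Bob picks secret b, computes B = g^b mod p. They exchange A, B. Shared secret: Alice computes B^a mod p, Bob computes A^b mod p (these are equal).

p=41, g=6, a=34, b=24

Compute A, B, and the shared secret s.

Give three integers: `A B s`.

A = 6^34 mod 41  (bits of 34 = 100010)
  bit 0 = 1: r = r^2 * 6 mod 41 = 1^2 * 6 = 1*6 = 6
  bit 1 = 0: r = r^2 mod 41 = 6^2 = 36
  bit 2 = 0: r = r^2 mod 41 = 36^2 = 25
  bit 3 = 0: r = r^2 mod 41 = 25^2 = 10
  bit 4 = 1: r = r^2 * 6 mod 41 = 10^2 * 6 = 18*6 = 26
  bit 5 = 0: r = r^2 mod 41 = 26^2 = 20
  -> A = 20
B = 6^24 mod 41  (bits of 24 = 11000)
  bit 0 = 1: r = r^2 * 6 mod 41 = 1^2 * 6 = 1*6 = 6
  bit 1 = 1: r = r^2 * 6 mod 41 = 6^2 * 6 = 36*6 = 11
  bit 2 = 0: r = r^2 mod 41 = 11^2 = 39
  bit 3 = 0: r = r^2 mod 41 = 39^2 = 4
  bit 4 = 0: r = r^2 mod 41 = 4^2 = 16
  -> B = 16
s = B^a = 16^34 mod 41  (bits of 34 = 100010)
  bit 0 = 1: r = r^2 * 16 mod 41 = 1^2 * 16 = 1*16 = 16
  bit 1 = 0: r = r^2 mod 41 = 16^2 = 10
  bit 2 = 0: r = r^2 mod 41 = 10^2 = 18
  bit 3 = 0: r = r^2 mod 41 = 18^2 = 37
  bit 4 = 1: r = r^2 * 16 mod 41 = 37^2 * 16 = 16*16 = 10
  bit 5 = 0: r = r^2 mod 41 = 10^2 = 18
  -> s = B^a = 18

Answer: 20 16 18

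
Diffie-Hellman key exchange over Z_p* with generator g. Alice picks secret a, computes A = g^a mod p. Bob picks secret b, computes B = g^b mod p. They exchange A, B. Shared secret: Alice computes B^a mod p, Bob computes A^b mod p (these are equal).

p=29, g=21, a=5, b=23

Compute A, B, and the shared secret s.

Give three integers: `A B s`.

A = 21^5 mod 29  (bits of 5 = 101)
  bit 0 = 1: r = r^2 * 21 mod 29 = 1^2 * 21 = 1*21 = 21
  bit 1 = 0: r = r^2 mod 29 = 21^2 = 6
  bit 2 = 1: r = r^2 * 21 mod 29 = 6^2 * 21 = 7*21 = 2
  -> A = 2
B = 21^23 mod 29  (bits of 23 = 10111)
  bit 0 = 1: r = r^2 * 21 mod 29 = 1^2 * 21 = 1*21 = 21
  bit 1 = 0: r = r^2 mod 29 = 21^2 = 6
  bit 2 = 1: r = r^2 * 21 mod 29 = 6^2 * 21 = 7*21 = 2
  bit 3 = 1: r = r^2 * 21 mod 29 = 2^2 * 21 = 4*21 = 26
  bit 4 = 1: r = r^2 * 21 mod 29 = 26^2 * 21 = 9*21 = 15
  -> B = 15
s = B^a = 15^5 mod 29  (bits of 5 = 101)
  bit 0 = 1: r = r^2 * 15 mod 29 = 1^2 * 15 = 1*15 = 15
  bit 1 = 0: r = r^2 mod 29 = 15^2 = 22
  bit 2 = 1: r = r^2 * 15 mod 29 = 22^2 * 15 = 20*15 = 10
  -> s = B^a = 10

Answer: 2 15 10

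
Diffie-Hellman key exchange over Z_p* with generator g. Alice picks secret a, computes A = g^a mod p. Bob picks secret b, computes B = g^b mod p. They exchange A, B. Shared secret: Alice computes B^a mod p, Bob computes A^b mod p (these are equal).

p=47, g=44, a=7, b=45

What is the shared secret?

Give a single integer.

Answer: 15

Derivation:
A = 44^7 mod 47  (bits of 7 = 111)
  bit 0 = 1: r = r^2 * 44 mod 47 = 1^2 * 44 = 1*44 = 44
  bit 1 = 1: r = r^2 * 44 mod 47 = 44^2 * 44 = 9*44 = 20
  bit 2 = 1: r = r^2 * 44 mod 47 = 20^2 * 44 = 24*44 = 22
  -> A = 22
B = 44^45 mod 47  (bits of 45 = 101101)
  bit 0 = 1: r = r^2 * 44 mod 47 = 1^2 * 44 = 1*44 = 44
  bit 1 = 0: r = r^2 mod 47 = 44^2 = 9
  bit 2 = 1: r = r^2 * 44 mod 47 = 9^2 * 44 = 34*44 = 39
  bit 3 = 1: r = r^2 * 44 mod 47 = 39^2 * 44 = 17*44 = 43
  bit 4 = 0: r = r^2 mod 47 = 43^2 = 16
  bit 5 = 1: r = r^2 * 44 mod 47 = 16^2 * 44 = 21*44 = 31
  -> B = 31
s = B^a = 31^7 mod 47  (bits of 7 = 111)
  bit 0 = 1: r = r^2 * 31 mod 47 = 1^2 * 31 = 1*31 = 31
  bit 1 = 1: r = r^2 * 31 mod 47 = 31^2 * 31 = 21*31 = 40
  bit 2 = 1: r = r^2 * 31 mod 47 = 40^2 * 31 = 2*31 = 15
  -> s = B^a = 15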